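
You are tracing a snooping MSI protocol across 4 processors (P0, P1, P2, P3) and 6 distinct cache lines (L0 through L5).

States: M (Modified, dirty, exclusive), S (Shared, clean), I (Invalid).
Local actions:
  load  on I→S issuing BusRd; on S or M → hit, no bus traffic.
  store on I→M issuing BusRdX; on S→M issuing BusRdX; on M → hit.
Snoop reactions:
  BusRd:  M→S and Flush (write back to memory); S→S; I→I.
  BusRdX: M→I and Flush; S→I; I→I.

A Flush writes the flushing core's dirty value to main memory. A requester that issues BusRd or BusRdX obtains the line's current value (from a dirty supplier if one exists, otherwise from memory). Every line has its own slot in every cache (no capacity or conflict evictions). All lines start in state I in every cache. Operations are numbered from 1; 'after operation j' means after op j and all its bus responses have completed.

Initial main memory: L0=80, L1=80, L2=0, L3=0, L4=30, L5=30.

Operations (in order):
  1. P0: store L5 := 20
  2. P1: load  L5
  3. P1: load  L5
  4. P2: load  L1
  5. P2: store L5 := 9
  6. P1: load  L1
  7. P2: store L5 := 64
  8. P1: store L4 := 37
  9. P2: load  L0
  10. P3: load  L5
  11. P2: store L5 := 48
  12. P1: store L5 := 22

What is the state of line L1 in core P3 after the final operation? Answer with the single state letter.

state = I

[1] P0: store L5 := 20 | P0:M(20), P1:I, P2:I, P3:I | bus: BusRdX
[2] P1: load  L5 | P0:S(20), P1:S(20), P2:I, P3:I | bus: BusRd,Flush
[3] P1: load  L5 | P0:S(20), P1:S(20), P2:I, P3:I | bus: none
[4] P2: load  L1 | P0:I, P1:I, P2:S(80), P3:I | bus: BusRd
[5] P2: store L5 := 9 | P0:I, P1:I, P2:M(9), P3:I | bus: BusRdX
[6] P1: load  L1 | P0:I, P1:S(80), P2:S(80), P3:I | bus: BusRd
[7] P2: store L5 := 64 | P0:I, P1:I, P2:M(64), P3:I | bus: none
[8] P1: store L4 := 37 | P0:I, P1:M(37), P2:I, P3:I | bus: BusRdX
[9] P2: load  L0 | P0:I, P1:I, P2:S(80), P3:I | bus: BusRd
[10] P3: load  L5 | P0:I, P1:I, P2:S(64), P3:S(64) | bus: BusRd,Flush
[11] P2: store L5 := 48 | P0:I, P1:I, P2:M(48), P3:I | bus: BusRdX
[12] P1: store L5 := 22 | P0:I, P1:M(22), P2:I, P3:I | bus: BusRdX,Flush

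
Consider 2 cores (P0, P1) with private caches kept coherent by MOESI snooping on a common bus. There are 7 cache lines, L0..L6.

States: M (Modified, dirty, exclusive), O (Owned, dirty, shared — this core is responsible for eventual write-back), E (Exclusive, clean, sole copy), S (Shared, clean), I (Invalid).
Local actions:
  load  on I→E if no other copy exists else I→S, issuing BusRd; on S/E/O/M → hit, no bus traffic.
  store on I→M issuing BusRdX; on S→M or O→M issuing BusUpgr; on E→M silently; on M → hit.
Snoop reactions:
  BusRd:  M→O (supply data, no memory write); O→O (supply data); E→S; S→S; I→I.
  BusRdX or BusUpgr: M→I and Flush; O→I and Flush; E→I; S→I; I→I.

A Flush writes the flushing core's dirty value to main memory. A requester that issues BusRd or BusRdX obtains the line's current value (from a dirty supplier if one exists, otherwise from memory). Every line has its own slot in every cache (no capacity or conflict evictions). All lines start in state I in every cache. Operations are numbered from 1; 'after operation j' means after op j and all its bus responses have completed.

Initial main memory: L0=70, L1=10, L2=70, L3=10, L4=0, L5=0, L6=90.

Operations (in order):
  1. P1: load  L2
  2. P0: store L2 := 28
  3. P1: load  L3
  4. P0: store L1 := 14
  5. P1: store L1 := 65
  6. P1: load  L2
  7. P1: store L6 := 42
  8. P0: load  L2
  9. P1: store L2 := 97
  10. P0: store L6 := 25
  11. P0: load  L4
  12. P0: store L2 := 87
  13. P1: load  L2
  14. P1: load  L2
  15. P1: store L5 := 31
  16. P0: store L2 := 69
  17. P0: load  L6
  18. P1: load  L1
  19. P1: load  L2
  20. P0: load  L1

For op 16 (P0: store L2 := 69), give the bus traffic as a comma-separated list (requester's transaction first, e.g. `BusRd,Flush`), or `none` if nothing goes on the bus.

[1] P1: load  L2 | P0:I, P1:E(70) | bus: BusRd
[2] P0: store L2 := 28 | P0:M(28), P1:I | bus: BusRdX
[3] P1: load  L3 | P0:I, P1:E(10) | bus: BusRd
[4] P0: store L1 := 14 | P0:M(14), P1:I | bus: BusRdX
[5] P1: store L1 := 65 | P0:I, P1:M(65) | bus: BusRdX,Flush
[6] P1: load  L2 | P0:O(28), P1:S(28) | bus: BusRd
[7] P1: store L6 := 42 | P0:I, P1:M(42) | bus: BusRdX
[8] P0: load  L2 | P0:O(28), P1:S(28) | bus: none
[9] P1: store L2 := 97 | P0:I, P1:M(97) | bus: BusUpgr,Flush
[10] P0: store L6 := 25 | P0:M(25), P1:I | bus: BusRdX,Flush
[11] P0: load  L4 | P0:E(0), P1:I | bus: BusRd
[12] P0: store L2 := 87 | P0:M(87), P1:I | bus: BusRdX,Flush
[13] P1: load  L2 | P0:O(87), P1:S(87) | bus: BusRd
[14] P1: load  L2 | P0:O(87), P1:S(87) | bus: none
[15] P1: store L5 := 31 | P0:I, P1:M(31) | bus: BusRdX
[16] P0: store L2 := 69 | P0:M(69), P1:I | bus: BusUpgr
[17] P0: load  L6 | P0:M(25), P1:I | bus: none
[18] P1: load  L1 | P0:I, P1:M(65) | bus: none
[19] P1: load  L2 | P0:O(69), P1:S(69) | bus: BusRd
[20] P0: load  L1 | P0:S(65), P1:O(65) | bus: BusRd

bus = BusUpgr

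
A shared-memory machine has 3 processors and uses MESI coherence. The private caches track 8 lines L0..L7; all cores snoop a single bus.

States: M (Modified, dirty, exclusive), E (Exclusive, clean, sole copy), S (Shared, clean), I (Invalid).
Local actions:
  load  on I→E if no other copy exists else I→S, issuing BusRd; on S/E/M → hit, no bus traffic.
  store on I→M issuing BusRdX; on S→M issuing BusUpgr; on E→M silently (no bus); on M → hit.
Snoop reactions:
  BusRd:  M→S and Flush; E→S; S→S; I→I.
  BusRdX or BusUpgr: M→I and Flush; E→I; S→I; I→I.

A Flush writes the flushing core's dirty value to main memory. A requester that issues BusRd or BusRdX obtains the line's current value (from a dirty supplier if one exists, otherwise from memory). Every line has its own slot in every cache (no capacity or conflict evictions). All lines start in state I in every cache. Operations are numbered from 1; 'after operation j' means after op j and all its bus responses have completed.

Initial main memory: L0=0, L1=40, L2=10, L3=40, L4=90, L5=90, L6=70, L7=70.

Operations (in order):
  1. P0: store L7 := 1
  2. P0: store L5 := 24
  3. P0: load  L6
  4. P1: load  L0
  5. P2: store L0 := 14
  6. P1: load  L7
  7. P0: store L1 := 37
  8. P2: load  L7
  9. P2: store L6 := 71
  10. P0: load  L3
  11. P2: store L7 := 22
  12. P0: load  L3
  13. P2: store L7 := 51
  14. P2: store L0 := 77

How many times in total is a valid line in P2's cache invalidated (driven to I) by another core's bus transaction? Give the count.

invalidations = 0

[1] P0: store L7 := 1 | P0:M(1), P1:I, P2:I | bus: BusRdX
[2] P0: store L5 := 24 | P0:M(24), P1:I, P2:I | bus: BusRdX
[3] P0: load  L6 | P0:E(70), P1:I, P2:I | bus: BusRd
[4] P1: load  L0 | P0:I, P1:E(0), P2:I | bus: BusRd
[5] P2: store L0 := 14 | P0:I, P1:I, P2:M(14) | bus: BusRdX
[6] P1: load  L7 | P0:S(1), P1:S(1), P2:I | bus: BusRd,Flush
[7] P0: store L1 := 37 | P0:M(37), P1:I, P2:I | bus: BusRdX
[8] P2: load  L7 | P0:S(1), P1:S(1), P2:S(1) | bus: BusRd
[9] P2: store L6 := 71 | P0:I, P1:I, P2:M(71) | bus: BusRdX
[10] P0: load  L3 | P0:E(40), P1:I, P2:I | bus: BusRd
[11] P2: store L7 := 22 | P0:I, P1:I, P2:M(22) | bus: BusUpgr
[12] P0: load  L3 | P0:E(40), P1:I, P2:I | bus: none
[13] P2: store L7 := 51 | P0:I, P1:I, P2:M(51) | bus: none
[14] P2: store L0 := 77 | P0:I, P1:I, P2:M(77) | bus: none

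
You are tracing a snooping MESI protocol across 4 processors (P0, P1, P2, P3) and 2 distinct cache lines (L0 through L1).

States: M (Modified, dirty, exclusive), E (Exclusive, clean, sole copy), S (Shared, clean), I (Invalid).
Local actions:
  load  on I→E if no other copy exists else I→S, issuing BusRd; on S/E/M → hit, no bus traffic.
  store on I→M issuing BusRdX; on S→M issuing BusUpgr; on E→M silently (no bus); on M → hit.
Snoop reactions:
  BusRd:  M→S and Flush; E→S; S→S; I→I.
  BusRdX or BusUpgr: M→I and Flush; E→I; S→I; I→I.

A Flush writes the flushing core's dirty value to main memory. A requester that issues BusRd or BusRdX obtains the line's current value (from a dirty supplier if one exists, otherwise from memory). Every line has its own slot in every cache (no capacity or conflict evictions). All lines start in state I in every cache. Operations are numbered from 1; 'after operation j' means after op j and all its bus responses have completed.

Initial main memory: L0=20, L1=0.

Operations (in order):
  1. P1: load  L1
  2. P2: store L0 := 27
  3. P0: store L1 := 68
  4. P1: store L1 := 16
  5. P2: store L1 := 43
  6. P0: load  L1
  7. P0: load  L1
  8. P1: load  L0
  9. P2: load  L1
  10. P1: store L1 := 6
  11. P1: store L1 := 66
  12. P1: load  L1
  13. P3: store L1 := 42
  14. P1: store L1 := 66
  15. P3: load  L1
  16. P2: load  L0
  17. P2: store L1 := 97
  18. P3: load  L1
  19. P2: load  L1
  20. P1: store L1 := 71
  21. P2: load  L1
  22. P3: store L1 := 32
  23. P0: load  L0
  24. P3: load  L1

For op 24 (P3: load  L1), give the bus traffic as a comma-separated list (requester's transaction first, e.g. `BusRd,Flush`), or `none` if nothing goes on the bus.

1. P1: load  L1  bus=[BusRd]  L1: P0=I P1=E P2=I P3=I  mem[L1]=0
2. P2: store L0 := 27  bus=[BusRdX]  L0: P0=I P1=I P2=M P3=I  mem[L0]=20
3. P0: store L1 := 68  bus=[BusRdX]  L1: P0=M P1=I P2=I P3=I  mem[L1]=0
4. P1: store L1 := 16  bus=[BusRdX,Flush]  L1: P0=I P1=M P2=I P3=I  mem[L1]=68
5. P2: store L1 := 43  bus=[BusRdX,Flush]  L1: P0=I P1=I P2=M P3=I  mem[L1]=16
6. P0: load  L1  bus=[BusRd,Flush]  L1: P0=S P1=I P2=S P3=I  mem[L1]=43
7. P0: load  L1  bus=[-]  L1: P0=S P1=I P2=S P3=I  mem[L1]=43
8. P1: load  L0  bus=[BusRd,Flush]  L0: P0=I P1=S P2=S P3=I  mem[L0]=27
9. P2: load  L1  bus=[-]  L1: P0=S P1=I P2=S P3=I  mem[L1]=43
10. P1: store L1 := 6  bus=[BusRdX]  L1: P0=I P1=M P2=I P3=I  mem[L1]=43
11. P1: store L1 := 66  bus=[-]  L1: P0=I P1=M P2=I P3=I  mem[L1]=43
12. P1: load  L1  bus=[-]  L1: P0=I P1=M P2=I P3=I  mem[L1]=43
13. P3: store L1 := 42  bus=[BusRdX,Flush]  L1: P0=I P1=I P2=I P3=M  mem[L1]=66
14. P1: store L1 := 66  bus=[BusRdX,Flush]  L1: P0=I P1=M P2=I P3=I  mem[L1]=42
15. P3: load  L1  bus=[BusRd,Flush]  L1: P0=I P1=S P2=I P3=S  mem[L1]=66
16. P2: load  L0  bus=[-]  L0: P0=I P1=S P2=S P3=I  mem[L0]=27
17. P2: store L1 := 97  bus=[BusRdX]  L1: P0=I P1=I P2=M P3=I  mem[L1]=66
18. P3: load  L1  bus=[BusRd,Flush]  L1: P0=I P1=I P2=S P3=S  mem[L1]=97
19. P2: load  L1  bus=[-]  L1: P0=I P1=I P2=S P3=S  mem[L1]=97
20. P1: store L1 := 71  bus=[BusRdX]  L1: P0=I P1=M P2=I P3=I  mem[L1]=97
21. P2: load  L1  bus=[BusRd,Flush]  L1: P0=I P1=S P2=S P3=I  mem[L1]=71
22. P3: store L1 := 32  bus=[BusRdX]  L1: P0=I P1=I P2=I P3=M  mem[L1]=71
23. P0: load  L0  bus=[BusRd]  L0: P0=S P1=S P2=S P3=I  mem[L0]=27
24. P3: load  L1  bus=[-]  L1: P0=I P1=I P2=I P3=M  mem[L1]=71

bus = none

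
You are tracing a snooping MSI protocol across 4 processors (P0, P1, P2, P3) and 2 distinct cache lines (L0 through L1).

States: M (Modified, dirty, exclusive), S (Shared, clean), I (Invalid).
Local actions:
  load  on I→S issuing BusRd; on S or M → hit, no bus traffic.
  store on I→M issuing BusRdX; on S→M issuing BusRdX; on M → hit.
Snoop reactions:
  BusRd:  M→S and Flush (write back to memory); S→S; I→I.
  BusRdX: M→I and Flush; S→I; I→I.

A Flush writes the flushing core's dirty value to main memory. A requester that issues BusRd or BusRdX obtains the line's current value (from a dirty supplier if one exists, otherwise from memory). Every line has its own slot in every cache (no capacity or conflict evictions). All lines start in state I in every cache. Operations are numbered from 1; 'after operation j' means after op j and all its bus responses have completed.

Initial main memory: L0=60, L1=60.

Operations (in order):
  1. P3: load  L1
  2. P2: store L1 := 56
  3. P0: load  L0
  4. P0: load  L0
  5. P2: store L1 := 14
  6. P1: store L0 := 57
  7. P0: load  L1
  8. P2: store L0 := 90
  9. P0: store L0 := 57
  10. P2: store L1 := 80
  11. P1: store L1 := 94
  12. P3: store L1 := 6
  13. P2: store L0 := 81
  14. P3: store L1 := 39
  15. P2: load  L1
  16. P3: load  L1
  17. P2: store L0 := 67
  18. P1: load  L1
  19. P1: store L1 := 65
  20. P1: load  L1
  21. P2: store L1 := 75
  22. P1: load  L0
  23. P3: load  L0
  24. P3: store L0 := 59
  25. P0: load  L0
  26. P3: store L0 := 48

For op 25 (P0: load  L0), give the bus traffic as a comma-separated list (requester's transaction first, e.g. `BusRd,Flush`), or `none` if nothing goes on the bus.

1. P3: load  L1  bus=[BusRd]  L1: P0=I P1=I P2=I P3=S  mem[L1]=60
2. P2: store L1 := 56  bus=[BusRdX]  L1: P0=I P1=I P2=M P3=I  mem[L1]=60
3. P0: load  L0  bus=[BusRd]  L0: P0=S P1=I P2=I P3=I  mem[L0]=60
4. P0: load  L0  bus=[-]  L0: P0=S P1=I P2=I P3=I  mem[L0]=60
5. P2: store L1 := 14  bus=[-]  L1: P0=I P1=I P2=M P3=I  mem[L1]=60
6. P1: store L0 := 57  bus=[BusRdX]  L0: P0=I P1=M P2=I P3=I  mem[L0]=60
7. P0: load  L1  bus=[BusRd,Flush]  L1: P0=S P1=I P2=S P3=I  mem[L1]=14
8. P2: store L0 := 90  bus=[BusRdX,Flush]  L0: P0=I P1=I P2=M P3=I  mem[L0]=57
9. P0: store L0 := 57  bus=[BusRdX,Flush]  L0: P0=M P1=I P2=I P3=I  mem[L0]=90
10. P2: store L1 := 80  bus=[BusRdX]  L1: P0=I P1=I P2=M P3=I  mem[L1]=14
11. P1: store L1 := 94  bus=[BusRdX,Flush]  L1: P0=I P1=M P2=I P3=I  mem[L1]=80
12. P3: store L1 := 6  bus=[BusRdX,Flush]  L1: P0=I P1=I P2=I P3=M  mem[L1]=94
13. P2: store L0 := 81  bus=[BusRdX,Flush]  L0: P0=I P1=I P2=M P3=I  mem[L0]=57
14. P3: store L1 := 39  bus=[-]  L1: P0=I P1=I P2=I P3=M  mem[L1]=94
15. P2: load  L1  bus=[BusRd,Flush]  L1: P0=I P1=I P2=S P3=S  mem[L1]=39
16. P3: load  L1  bus=[-]  L1: P0=I P1=I P2=S P3=S  mem[L1]=39
17. P2: store L0 := 67  bus=[-]  L0: P0=I P1=I P2=M P3=I  mem[L0]=57
18. P1: load  L1  bus=[BusRd]  L1: P0=I P1=S P2=S P3=S  mem[L1]=39
19. P1: store L1 := 65  bus=[BusRdX]  L1: P0=I P1=M P2=I P3=I  mem[L1]=39
20. P1: load  L1  bus=[-]  L1: P0=I P1=M P2=I P3=I  mem[L1]=39
21. P2: store L1 := 75  bus=[BusRdX,Flush]  L1: P0=I P1=I P2=M P3=I  mem[L1]=65
22. P1: load  L0  bus=[BusRd,Flush]  L0: P0=I P1=S P2=S P3=I  mem[L0]=67
23. P3: load  L0  bus=[BusRd]  L0: P0=I P1=S P2=S P3=S  mem[L0]=67
24. P3: store L0 := 59  bus=[BusRdX]  L0: P0=I P1=I P2=I P3=M  mem[L0]=67
25. P0: load  L0  bus=[BusRd,Flush]  L0: P0=S P1=I P2=I P3=S  mem[L0]=59
26. P3: store L0 := 48  bus=[BusRdX]  L0: P0=I P1=I P2=I P3=M  mem[L0]=59

bus = BusRd,Flush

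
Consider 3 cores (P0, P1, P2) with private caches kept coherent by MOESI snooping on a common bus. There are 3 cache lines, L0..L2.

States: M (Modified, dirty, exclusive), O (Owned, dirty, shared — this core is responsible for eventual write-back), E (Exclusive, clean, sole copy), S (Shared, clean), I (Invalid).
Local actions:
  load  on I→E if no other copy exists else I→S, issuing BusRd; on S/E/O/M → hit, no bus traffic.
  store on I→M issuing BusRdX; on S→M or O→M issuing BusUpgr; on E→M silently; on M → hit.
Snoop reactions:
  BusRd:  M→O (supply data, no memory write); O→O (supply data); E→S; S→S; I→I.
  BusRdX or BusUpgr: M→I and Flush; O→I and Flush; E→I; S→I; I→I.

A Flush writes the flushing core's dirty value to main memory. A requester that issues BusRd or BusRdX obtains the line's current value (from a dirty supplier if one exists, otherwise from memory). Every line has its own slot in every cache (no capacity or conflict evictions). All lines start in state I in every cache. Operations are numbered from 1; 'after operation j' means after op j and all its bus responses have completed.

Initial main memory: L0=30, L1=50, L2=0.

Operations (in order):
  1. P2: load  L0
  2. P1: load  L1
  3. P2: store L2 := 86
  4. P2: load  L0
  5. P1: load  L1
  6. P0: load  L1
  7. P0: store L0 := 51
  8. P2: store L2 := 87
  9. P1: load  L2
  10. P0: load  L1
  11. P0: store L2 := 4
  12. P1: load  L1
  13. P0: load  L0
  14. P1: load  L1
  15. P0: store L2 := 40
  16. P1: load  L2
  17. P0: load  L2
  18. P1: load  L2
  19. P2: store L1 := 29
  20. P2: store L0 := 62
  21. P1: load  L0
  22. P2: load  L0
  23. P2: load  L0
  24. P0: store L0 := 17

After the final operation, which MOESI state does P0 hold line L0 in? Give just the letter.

  op1 P2: load  L0 → I/I/E on L0; bus BusRd; mem=30
  op2 P1: load  L1 → I/E/I on L1; bus BusRd; mem=50
  op3 P2: store L2 := 86 → I/I/M on L2; bus BusRdX; mem=0
  op4 P2: load  L0 → I/I/E on L0; bus (none); mem=30
  op5 P1: load  L1 → I/E/I on L1; bus (none); mem=50
  op6 P0: load  L1 → S/S/I on L1; bus BusRd; mem=50
  op7 P0: store L0 := 51 → M/I/I on L0; bus BusRdX; mem=30
  op8 P2: store L2 := 87 → I/I/M on L2; bus (none); mem=0
  op9 P1: load  L2 → I/S/O on L2; bus BusRd; mem=0
  op10 P0: load  L1 → S/S/I on L1; bus (none); mem=50
  op11 P0: store L2 := 4 → M/I/I on L2; bus BusRdX Flush; mem=87
  op12 P1: load  L1 → S/S/I on L1; bus (none); mem=50
  op13 P0: load  L0 → M/I/I on L0; bus (none); mem=30
  op14 P1: load  L1 → S/S/I on L1; bus (none); mem=50
  op15 P0: store L2 := 40 → M/I/I on L2; bus (none); mem=87
  op16 P1: load  L2 → O/S/I on L2; bus BusRd; mem=87
  op17 P0: load  L2 → O/S/I on L2; bus (none); mem=87
  op18 P1: load  L2 → O/S/I on L2; bus (none); mem=87
  op19 P2: store L1 := 29 → I/I/M on L1; bus BusRdX; mem=50
  op20 P2: store L0 := 62 → I/I/M on L0; bus BusRdX Flush; mem=51
  op21 P1: load  L0 → I/S/O on L0; bus BusRd; mem=51
  op22 P2: load  L0 → I/S/O on L0; bus (none); mem=51
  op23 P2: load  L0 → I/S/O on L0; bus (none); mem=51
  op24 P0: store L0 := 17 → M/I/I on L0; bus BusRdX Flush; mem=62

state = M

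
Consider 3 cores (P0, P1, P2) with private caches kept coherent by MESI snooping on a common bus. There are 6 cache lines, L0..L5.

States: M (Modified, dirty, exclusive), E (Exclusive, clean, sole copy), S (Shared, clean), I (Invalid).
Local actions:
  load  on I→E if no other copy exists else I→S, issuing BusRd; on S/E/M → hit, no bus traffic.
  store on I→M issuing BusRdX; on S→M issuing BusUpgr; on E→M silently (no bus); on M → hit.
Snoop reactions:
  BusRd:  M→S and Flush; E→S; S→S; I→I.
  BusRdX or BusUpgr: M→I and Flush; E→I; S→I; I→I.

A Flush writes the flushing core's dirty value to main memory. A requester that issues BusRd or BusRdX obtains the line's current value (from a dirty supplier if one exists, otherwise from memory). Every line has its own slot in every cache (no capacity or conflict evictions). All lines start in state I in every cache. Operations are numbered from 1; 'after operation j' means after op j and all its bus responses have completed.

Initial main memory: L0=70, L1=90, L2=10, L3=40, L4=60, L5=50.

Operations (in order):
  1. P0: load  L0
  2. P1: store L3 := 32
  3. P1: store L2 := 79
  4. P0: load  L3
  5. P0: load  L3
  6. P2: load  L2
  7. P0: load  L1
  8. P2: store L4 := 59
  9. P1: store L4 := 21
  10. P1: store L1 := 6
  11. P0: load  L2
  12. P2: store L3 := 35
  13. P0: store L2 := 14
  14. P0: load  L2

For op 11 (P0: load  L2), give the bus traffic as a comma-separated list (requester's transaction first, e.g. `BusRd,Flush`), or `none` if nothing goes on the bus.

[1] P0: load  L0 | P0:E(70), P1:I, P2:I | bus: BusRd
[2] P1: store L3 := 32 | P0:I, P1:M(32), P2:I | bus: BusRdX
[3] P1: store L2 := 79 | P0:I, P1:M(79), P2:I | bus: BusRdX
[4] P0: load  L3 | P0:S(32), P1:S(32), P2:I | bus: BusRd,Flush
[5] P0: load  L3 | P0:S(32), P1:S(32), P2:I | bus: none
[6] P2: load  L2 | P0:I, P1:S(79), P2:S(79) | bus: BusRd,Flush
[7] P0: load  L1 | P0:E(90), P1:I, P2:I | bus: BusRd
[8] P2: store L4 := 59 | P0:I, P1:I, P2:M(59) | bus: BusRdX
[9] P1: store L4 := 21 | P0:I, P1:M(21), P2:I | bus: BusRdX,Flush
[10] P1: store L1 := 6 | P0:I, P1:M(6), P2:I | bus: BusRdX
[11] P0: load  L2 | P0:S(79), P1:S(79), P2:S(79) | bus: BusRd
[12] P2: store L3 := 35 | P0:I, P1:I, P2:M(35) | bus: BusRdX
[13] P0: store L2 := 14 | P0:M(14), P1:I, P2:I | bus: BusUpgr
[14] P0: load  L2 | P0:M(14), P1:I, P2:I | bus: none

bus = BusRd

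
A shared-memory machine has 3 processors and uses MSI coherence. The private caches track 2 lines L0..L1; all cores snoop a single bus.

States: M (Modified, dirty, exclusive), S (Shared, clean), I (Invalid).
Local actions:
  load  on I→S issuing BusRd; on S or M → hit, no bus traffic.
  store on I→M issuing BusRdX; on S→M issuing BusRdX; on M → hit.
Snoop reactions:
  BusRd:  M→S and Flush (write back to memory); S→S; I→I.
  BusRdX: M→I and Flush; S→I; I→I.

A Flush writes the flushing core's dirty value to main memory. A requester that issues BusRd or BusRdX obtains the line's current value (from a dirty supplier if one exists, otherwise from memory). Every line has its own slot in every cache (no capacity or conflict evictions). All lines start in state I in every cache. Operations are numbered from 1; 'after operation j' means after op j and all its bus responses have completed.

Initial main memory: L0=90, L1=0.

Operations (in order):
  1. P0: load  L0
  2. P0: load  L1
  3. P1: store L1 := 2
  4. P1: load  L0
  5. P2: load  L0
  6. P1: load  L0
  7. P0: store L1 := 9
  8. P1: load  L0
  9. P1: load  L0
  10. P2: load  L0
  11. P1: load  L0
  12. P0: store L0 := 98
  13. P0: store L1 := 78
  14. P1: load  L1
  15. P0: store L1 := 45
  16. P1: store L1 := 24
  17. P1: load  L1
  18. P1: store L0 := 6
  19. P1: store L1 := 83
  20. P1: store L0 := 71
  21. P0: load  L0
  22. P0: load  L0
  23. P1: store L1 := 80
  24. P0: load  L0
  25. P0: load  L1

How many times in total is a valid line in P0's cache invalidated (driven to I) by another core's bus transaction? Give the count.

  op1 P0: load  L0 → S/I/I on L0; bus BusRd; mem=90
  op2 P0: load  L1 → S/I/I on L1; bus BusRd; mem=0
  op3 P1: store L1 := 2 → I/M/I on L1; bus BusRdX; mem=0
  op4 P1: load  L0 → S/S/I on L0; bus BusRd; mem=90
  op5 P2: load  L0 → S/S/S on L0; bus BusRd; mem=90
  op6 P1: load  L0 → S/S/S on L0; bus (none); mem=90
  op7 P0: store L1 := 9 → M/I/I on L1; bus BusRdX Flush; mem=2
  op8 P1: load  L0 → S/S/S on L0; bus (none); mem=90
  op9 P1: load  L0 → S/S/S on L0; bus (none); mem=90
  op10 P2: load  L0 → S/S/S on L0; bus (none); mem=90
  op11 P1: load  L0 → S/S/S on L0; bus (none); mem=90
  op12 P0: store L0 := 98 → M/I/I on L0; bus BusRdX; mem=90
  op13 P0: store L1 := 78 → M/I/I on L1; bus (none); mem=2
  op14 P1: load  L1 → S/S/I on L1; bus BusRd Flush; mem=78
  op15 P0: store L1 := 45 → M/I/I on L1; bus BusRdX; mem=78
  op16 P1: store L1 := 24 → I/M/I on L1; bus BusRdX Flush; mem=45
  op17 P1: load  L1 → I/M/I on L1; bus (none); mem=45
  op18 P1: store L0 := 6 → I/M/I on L0; bus BusRdX Flush; mem=98
  op19 P1: store L1 := 83 → I/M/I on L1; bus (none); mem=45
  op20 P1: store L0 := 71 → I/M/I on L0; bus (none); mem=98
  op21 P0: load  L0 → S/S/I on L0; bus BusRd Flush; mem=71
  op22 P0: load  L0 → S/S/I on L0; bus (none); mem=71
  op23 P1: store L1 := 80 → I/M/I on L1; bus (none); mem=45
  op24 P0: load  L0 → S/S/I on L0; bus (none); mem=71
  op25 P0: load  L1 → S/S/I on L1; bus BusRd Flush; mem=80

invalidations = 3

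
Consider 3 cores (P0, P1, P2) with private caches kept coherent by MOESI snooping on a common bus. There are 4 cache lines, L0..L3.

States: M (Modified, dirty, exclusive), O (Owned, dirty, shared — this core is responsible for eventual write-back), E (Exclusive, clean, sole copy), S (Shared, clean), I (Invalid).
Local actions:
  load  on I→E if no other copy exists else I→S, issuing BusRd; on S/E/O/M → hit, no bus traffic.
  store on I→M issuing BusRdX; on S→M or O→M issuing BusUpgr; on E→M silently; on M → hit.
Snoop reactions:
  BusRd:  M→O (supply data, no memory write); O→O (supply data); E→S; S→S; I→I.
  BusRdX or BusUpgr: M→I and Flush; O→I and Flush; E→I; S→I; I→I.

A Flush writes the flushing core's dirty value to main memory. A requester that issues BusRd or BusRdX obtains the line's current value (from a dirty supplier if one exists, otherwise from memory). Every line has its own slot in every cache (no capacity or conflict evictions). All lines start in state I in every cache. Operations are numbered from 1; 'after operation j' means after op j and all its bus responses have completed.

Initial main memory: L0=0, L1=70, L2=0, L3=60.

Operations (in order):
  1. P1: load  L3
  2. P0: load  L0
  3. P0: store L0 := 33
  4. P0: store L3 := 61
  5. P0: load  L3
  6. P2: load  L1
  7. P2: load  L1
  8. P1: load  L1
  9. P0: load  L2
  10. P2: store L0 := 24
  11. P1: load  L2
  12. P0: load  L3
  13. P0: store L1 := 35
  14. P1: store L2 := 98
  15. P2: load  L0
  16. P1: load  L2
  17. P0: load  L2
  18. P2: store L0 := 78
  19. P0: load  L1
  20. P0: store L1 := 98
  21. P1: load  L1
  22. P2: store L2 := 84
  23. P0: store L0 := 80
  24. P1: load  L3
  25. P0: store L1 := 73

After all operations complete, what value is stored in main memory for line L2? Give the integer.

memory[L2] = 98

  op1 P1: load  L3 → I/E/I on L3; bus BusRd; mem=60
  op2 P0: load  L0 → E/I/I on L0; bus BusRd; mem=0
  op3 P0: store L0 := 33 → M/I/I on L0; bus (none); mem=0
  op4 P0: store L3 := 61 → M/I/I on L3; bus BusRdX; mem=60
  op5 P0: load  L3 → M/I/I on L3; bus (none); mem=60
  op6 P2: load  L1 → I/I/E on L1; bus BusRd; mem=70
  op7 P2: load  L1 → I/I/E on L1; bus (none); mem=70
  op8 P1: load  L1 → I/S/S on L1; bus BusRd; mem=70
  op9 P0: load  L2 → E/I/I on L2; bus BusRd; mem=0
  op10 P2: store L0 := 24 → I/I/M on L0; bus BusRdX Flush; mem=33
  op11 P1: load  L2 → S/S/I on L2; bus BusRd; mem=0
  op12 P0: load  L3 → M/I/I on L3; bus (none); mem=60
  op13 P0: store L1 := 35 → M/I/I on L1; bus BusRdX; mem=70
  op14 P1: store L2 := 98 → I/M/I on L2; bus BusUpgr; mem=0
  op15 P2: load  L0 → I/I/M on L0; bus (none); mem=33
  op16 P1: load  L2 → I/M/I on L2; bus (none); mem=0
  op17 P0: load  L2 → S/O/I on L2; bus BusRd; mem=0
  op18 P2: store L0 := 78 → I/I/M on L0; bus (none); mem=33
  op19 P0: load  L1 → M/I/I on L1; bus (none); mem=70
  op20 P0: store L1 := 98 → M/I/I on L1; bus (none); mem=70
  op21 P1: load  L1 → O/S/I on L1; bus BusRd; mem=70
  op22 P2: store L2 := 84 → I/I/M on L2; bus BusRdX Flush; mem=98
  op23 P0: store L0 := 80 → M/I/I on L0; bus BusRdX Flush; mem=78
  op24 P1: load  L3 → O/S/I on L3; bus BusRd; mem=60
  op25 P0: store L1 := 73 → M/I/I on L1; bus BusUpgr; mem=70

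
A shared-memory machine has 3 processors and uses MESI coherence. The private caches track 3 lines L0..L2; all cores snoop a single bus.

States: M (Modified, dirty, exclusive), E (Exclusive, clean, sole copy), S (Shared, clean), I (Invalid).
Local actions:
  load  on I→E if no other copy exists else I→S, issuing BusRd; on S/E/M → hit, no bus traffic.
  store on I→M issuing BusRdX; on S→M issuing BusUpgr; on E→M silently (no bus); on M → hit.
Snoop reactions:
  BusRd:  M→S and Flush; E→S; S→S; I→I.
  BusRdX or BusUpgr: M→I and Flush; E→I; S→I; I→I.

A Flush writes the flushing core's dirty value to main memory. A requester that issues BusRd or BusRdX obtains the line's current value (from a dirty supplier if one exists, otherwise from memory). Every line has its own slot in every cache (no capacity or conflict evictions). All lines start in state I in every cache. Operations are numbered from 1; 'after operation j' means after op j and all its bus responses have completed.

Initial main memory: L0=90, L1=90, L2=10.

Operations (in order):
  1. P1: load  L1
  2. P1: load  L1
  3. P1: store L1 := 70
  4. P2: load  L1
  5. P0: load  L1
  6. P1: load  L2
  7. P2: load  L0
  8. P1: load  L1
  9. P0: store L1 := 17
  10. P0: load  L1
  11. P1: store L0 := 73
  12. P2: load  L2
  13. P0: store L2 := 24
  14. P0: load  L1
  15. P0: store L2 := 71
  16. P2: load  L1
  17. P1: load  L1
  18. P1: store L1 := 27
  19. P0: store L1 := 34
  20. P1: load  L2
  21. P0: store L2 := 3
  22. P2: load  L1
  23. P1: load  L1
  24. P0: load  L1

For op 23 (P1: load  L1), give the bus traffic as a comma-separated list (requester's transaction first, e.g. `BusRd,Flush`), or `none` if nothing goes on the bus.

bus = BusRd

step 1: P1: load  L1  ⟶  IEI  (L1)  txn=BusRd  M[L1]=90
step 2: P1: load  L1  ⟶  IEI  (L1)  txn=∅  M[L1]=90
step 3: P1: store L1 := 70  ⟶  IMI  (L1)  txn=∅  M[L1]=90
step 4: P2: load  L1  ⟶  ISS  (L1)  txn=BusRd+Flush  M[L1]=70
step 5: P0: load  L1  ⟶  SSS  (L1)  txn=BusRd  M[L1]=70
step 6: P1: load  L2  ⟶  IEI  (L2)  txn=BusRd  M[L2]=10
step 7: P2: load  L0  ⟶  IIE  (L0)  txn=BusRd  M[L0]=90
step 8: P1: load  L1  ⟶  SSS  (L1)  txn=∅  M[L1]=70
step 9: P0: store L1 := 17  ⟶  MII  (L1)  txn=BusUpgr  M[L1]=70
step 10: P0: load  L1  ⟶  MII  (L1)  txn=∅  M[L1]=70
step 11: P1: store L0 := 73  ⟶  IMI  (L0)  txn=BusRdX  M[L0]=90
step 12: P2: load  L2  ⟶  ISS  (L2)  txn=BusRd  M[L2]=10
step 13: P0: store L2 := 24  ⟶  MII  (L2)  txn=BusRdX  M[L2]=10
step 14: P0: load  L1  ⟶  MII  (L1)  txn=∅  M[L1]=70
step 15: P0: store L2 := 71  ⟶  MII  (L2)  txn=∅  M[L2]=10
step 16: P2: load  L1  ⟶  SIS  (L1)  txn=BusRd+Flush  M[L1]=17
step 17: P1: load  L1  ⟶  SSS  (L1)  txn=BusRd  M[L1]=17
step 18: P1: store L1 := 27  ⟶  IMI  (L1)  txn=BusUpgr  M[L1]=17
step 19: P0: store L1 := 34  ⟶  MII  (L1)  txn=BusRdX+Flush  M[L1]=27
step 20: P1: load  L2  ⟶  SSI  (L2)  txn=BusRd+Flush  M[L2]=71
step 21: P0: store L2 := 3  ⟶  MII  (L2)  txn=BusUpgr  M[L2]=71
step 22: P2: load  L1  ⟶  SIS  (L1)  txn=BusRd+Flush  M[L1]=34
step 23: P1: load  L1  ⟶  SSS  (L1)  txn=BusRd  M[L1]=34
step 24: P0: load  L1  ⟶  SSS  (L1)  txn=∅  M[L1]=34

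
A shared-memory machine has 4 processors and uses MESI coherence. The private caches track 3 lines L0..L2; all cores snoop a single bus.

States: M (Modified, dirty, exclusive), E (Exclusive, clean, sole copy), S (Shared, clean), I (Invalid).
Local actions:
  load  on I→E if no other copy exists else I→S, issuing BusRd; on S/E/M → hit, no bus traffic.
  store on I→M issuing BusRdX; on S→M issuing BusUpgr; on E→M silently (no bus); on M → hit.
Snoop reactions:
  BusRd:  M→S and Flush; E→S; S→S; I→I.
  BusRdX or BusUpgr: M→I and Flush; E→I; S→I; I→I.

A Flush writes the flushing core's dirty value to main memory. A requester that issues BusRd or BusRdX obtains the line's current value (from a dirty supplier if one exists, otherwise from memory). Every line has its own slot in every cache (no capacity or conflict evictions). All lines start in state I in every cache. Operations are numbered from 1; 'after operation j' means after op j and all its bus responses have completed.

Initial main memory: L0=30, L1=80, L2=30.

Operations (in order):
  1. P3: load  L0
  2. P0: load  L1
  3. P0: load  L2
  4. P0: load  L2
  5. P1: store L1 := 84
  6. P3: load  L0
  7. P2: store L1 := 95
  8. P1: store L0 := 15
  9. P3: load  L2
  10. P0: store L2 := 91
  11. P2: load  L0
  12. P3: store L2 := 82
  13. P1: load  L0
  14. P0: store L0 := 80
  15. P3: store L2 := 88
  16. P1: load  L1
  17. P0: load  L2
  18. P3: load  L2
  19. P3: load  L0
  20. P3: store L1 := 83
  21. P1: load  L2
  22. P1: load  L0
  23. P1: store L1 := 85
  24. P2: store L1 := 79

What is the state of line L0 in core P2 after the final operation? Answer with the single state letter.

state = I

  op1 P3: load  L0 → I/I/I/E on L0; bus BusRd; mem=30
  op2 P0: load  L1 → E/I/I/I on L1; bus BusRd; mem=80
  op3 P0: load  L2 → E/I/I/I on L2; bus BusRd; mem=30
  op4 P0: load  L2 → E/I/I/I on L2; bus (none); mem=30
  op5 P1: store L1 := 84 → I/M/I/I on L1; bus BusRdX; mem=80
  op6 P3: load  L0 → I/I/I/E on L0; bus (none); mem=30
  op7 P2: store L1 := 95 → I/I/M/I on L1; bus BusRdX Flush; mem=84
  op8 P1: store L0 := 15 → I/M/I/I on L0; bus BusRdX; mem=30
  op9 P3: load  L2 → S/I/I/S on L2; bus BusRd; mem=30
  op10 P0: store L2 := 91 → M/I/I/I on L2; bus BusUpgr; mem=30
  op11 P2: load  L0 → I/S/S/I on L0; bus BusRd Flush; mem=15
  op12 P3: store L2 := 82 → I/I/I/M on L2; bus BusRdX Flush; mem=91
  op13 P1: load  L0 → I/S/S/I on L0; bus (none); mem=15
  op14 P0: store L0 := 80 → M/I/I/I on L0; bus BusRdX; mem=15
  op15 P3: store L2 := 88 → I/I/I/M on L2; bus (none); mem=91
  op16 P1: load  L1 → I/S/S/I on L1; bus BusRd Flush; mem=95
  op17 P0: load  L2 → S/I/I/S on L2; bus BusRd Flush; mem=88
  op18 P3: load  L2 → S/I/I/S on L2; bus (none); mem=88
  op19 P3: load  L0 → S/I/I/S on L0; bus BusRd Flush; mem=80
  op20 P3: store L1 := 83 → I/I/I/M on L1; bus BusRdX; mem=95
  op21 P1: load  L2 → S/S/I/S on L2; bus BusRd; mem=88
  op22 P1: load  L0 → S/S/I/S on L0; bus BusRd; mem=80
  op23 P1: store L1 := 85 → I/M/I/I on L1; bus BusRdX Flush; mem=83
  op24 P2: store L1 := 79 → I/I/M/I on L1; bus BusRdX Flush; mem=85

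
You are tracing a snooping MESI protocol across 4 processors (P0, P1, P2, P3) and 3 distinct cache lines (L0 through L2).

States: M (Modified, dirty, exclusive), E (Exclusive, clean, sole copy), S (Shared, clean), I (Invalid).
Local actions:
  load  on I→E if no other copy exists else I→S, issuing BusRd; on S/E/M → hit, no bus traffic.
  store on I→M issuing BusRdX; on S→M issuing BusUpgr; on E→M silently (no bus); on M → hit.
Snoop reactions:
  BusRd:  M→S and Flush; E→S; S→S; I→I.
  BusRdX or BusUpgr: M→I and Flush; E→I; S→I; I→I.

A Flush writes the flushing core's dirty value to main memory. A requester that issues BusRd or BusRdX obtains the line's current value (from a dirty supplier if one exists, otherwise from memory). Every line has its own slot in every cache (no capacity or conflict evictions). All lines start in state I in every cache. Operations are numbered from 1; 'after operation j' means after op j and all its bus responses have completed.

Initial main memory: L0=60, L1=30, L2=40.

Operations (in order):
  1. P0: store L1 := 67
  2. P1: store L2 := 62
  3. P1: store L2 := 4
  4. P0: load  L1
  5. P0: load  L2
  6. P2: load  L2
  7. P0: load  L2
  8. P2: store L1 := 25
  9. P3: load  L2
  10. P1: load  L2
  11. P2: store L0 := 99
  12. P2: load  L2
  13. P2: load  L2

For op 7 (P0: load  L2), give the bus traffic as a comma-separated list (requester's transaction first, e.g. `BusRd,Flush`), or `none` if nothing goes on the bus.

[1] P0: store L1 := 67 | P0:M(67), P1:I, P2:I, P3:I | bus: BusRdX
[2] P1: store L2 := 62 | P0:I, P1:M(62), P2:I, P3:I | bus: BusRdX
[3] P1: store L2 := 4 | P0:I, P1:M(4), P2:I, P3:I | bus: none
[4] P0: load  L1 | P0:M(67), P1:I, P2:I, P3:I | bus: none
[5] P0: load  L2 | P0:S(4), P1:S(4), P2:I, P3:I | bus: BusRd,Flush
[6] P2: load  L2 | P0:S(4), P1:S(4), P2:S(4), P3:I | bus: BusRd
[7] P0: load  L2 | P0:S(4), P1:S(4), P2:S(4), P3:I | bus: none
[8] P2: store L1 := 25 | P0:I, P1:I, P2:M(25), P3:I | bus: BusRdX,Flush
[9] P3: load  L2 | P0:S(4), P1:S(4), P2:S(4), P3:S(4) | bus: BusRd
[10] P1: load  L2 | P0:S(4), P1:S(4), P2:S(4), P3:S(4) | bus: none
[11] P2: store L0 := 99 | P0:I, P1:I, P2:M(99), P3:I | bus: BusRdX
[12] P2: load  L2 | P0:S(4), P1:S(4), P2:S(4), P3:S(4) | bus: none
[13] P2: load  L2 | P0:S(4), P1:S(4), P2:S(4), P3:S(4) | bus: none

bus = none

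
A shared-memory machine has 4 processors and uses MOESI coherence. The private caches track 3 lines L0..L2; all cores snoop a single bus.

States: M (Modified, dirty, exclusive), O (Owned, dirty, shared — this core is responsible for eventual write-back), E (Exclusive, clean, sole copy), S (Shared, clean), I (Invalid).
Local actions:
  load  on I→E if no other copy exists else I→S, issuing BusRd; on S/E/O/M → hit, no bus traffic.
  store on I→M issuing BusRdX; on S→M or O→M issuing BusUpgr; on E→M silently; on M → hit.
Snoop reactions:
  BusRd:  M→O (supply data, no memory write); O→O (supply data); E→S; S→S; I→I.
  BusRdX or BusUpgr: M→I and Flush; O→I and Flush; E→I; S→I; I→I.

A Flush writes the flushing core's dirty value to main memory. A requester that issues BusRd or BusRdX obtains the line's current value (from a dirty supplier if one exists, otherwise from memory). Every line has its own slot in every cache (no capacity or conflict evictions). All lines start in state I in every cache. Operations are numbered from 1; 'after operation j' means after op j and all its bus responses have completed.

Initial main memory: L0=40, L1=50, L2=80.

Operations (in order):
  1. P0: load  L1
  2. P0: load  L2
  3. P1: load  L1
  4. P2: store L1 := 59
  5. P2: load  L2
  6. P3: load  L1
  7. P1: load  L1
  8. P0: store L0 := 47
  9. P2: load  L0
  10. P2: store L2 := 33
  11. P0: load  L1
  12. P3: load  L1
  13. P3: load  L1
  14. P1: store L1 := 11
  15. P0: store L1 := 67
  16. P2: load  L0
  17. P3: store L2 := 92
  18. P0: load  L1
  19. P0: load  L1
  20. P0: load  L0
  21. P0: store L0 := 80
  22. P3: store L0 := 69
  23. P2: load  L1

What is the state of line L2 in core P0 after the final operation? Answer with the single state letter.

[1] P0: load  L1 | P0:E(50), P1:I, P2:I, P3:I | bus: BusRd
[2] P0: load  L2 | P0:E(80), P1:I, P2:I, P3:I | bus: BusRd
[3] P1: load  L1 | P0:S(50), P1:S(50), P2:I, P3:I | bus: BusRd
[4] P2: store L1 := 59 | P0:I, P1:I, P2:M(59), P3:I | bus: BusRdX
[5] P2: load  L2 | P0:S(80), P1:I, P2:S(80), P3:I | bus: BusRd
[6] P3: load  L1 | P0:I, P1:I, P2:O(59), P3:S(59) | bus: BusRd
[7] P1: load  L1 | P0:I, P1:S(59), P2:O(59), P3:S(59) | bus: BusRd
[8] P0: store L0 := 47 | P0:M(47), P1:I, P2:I, P3:I | bus: BusRdX
[9] P2: load  L0 | P0:O(47), P1:I, P2:S(47), P3:I | bus: BusRd
[10] P2: store L2 := 33 | P0:I, P1:I, P2:M(33), P3:I | bus: BusUpgr
[11] P0: load  L1 | P0:S(59), P1:S(59), P2:O(59), P3:S(59) | bus: BusRd
[12] P3: load  L1 | P0:S(59), P1:S(59), P2:O(59), P3:S(59) | bus: none
[13] P3: load  L1 | P0:S(59), P1:S(59), P2:O(59), P3:S(59) | bus: none
[14] P1: store L1 := 11 | P0:I, P1:M(11), P2:I, P3:I | bus: BusUpgr,Flush
[15] P0: store L1 := 67 | P0:M(67), P1:I, P2:I, P3:I | bus: BusRdX,Flush
[16] P2: load  L0 | P0:O(47), P1:I, P2:S(47), P3:I | bus: none
[17] P3: store L2 := 92 | P0:I, P1:I, P2:I, P3:M(92) | bus: BusRdX,Flush
[18] P0: load  L1 | P0:M(67), P1:I, P2:I, P3:I | bus: none
[19] P0: load  L1 | P0:M(67), P1:I, P2:I, P3:I | bus: none
[20] P0: load  L0 | P0:O(47), P1:I, P2:S(47), P3:I | bus: none
[21] P0: store L0 := 80 | P0:M(80), P1:I, P2:I, P3:I | bus: BusUpgr
[22] P3: store L0 := 69 | P0:I, P1:I, P2:I, P3:M(69) | bus: BusRdX,Flush
[23] P2: load  L1 | P0:O(67), P1:I, P2:S(67), P3:I | bus: BusRd

state = I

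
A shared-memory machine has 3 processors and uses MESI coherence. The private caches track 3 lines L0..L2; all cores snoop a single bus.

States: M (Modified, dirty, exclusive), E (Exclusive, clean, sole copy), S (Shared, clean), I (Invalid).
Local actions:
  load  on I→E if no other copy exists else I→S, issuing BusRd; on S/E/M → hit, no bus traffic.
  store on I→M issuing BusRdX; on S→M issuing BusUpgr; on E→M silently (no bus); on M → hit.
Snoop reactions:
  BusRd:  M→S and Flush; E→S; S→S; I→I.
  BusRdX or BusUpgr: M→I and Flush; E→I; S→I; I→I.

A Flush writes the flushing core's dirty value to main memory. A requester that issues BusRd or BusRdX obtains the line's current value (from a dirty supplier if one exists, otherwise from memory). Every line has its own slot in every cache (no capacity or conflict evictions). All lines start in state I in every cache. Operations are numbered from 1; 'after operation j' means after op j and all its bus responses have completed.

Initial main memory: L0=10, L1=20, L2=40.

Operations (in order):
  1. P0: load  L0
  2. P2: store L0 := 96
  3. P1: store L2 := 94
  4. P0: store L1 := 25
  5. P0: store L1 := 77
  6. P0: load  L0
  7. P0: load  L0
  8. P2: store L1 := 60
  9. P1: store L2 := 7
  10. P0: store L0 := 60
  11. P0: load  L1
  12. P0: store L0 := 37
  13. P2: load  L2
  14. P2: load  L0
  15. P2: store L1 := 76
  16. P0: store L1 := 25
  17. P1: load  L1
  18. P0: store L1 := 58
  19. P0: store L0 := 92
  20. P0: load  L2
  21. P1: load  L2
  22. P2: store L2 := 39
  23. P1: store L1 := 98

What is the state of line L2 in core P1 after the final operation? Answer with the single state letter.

state = I

1. P0: load  L0  bus=[BusRd]  L0: P0=E P1=I P2=I  mem[L0]=10
2. P2: store L0 := 96  bus=[BusRdX]  L0: P0=I P1=I P2=M  mem[L0]=10
3. P1: store L2 := 94  bus=[BusRdX]  L2: P0=I P1=M P2=I  mem[L2]=40
4. P0: store L1 := 25  bus=[BusRdX]  L1: P0=M P1=I P2=I  mem[L1]=20
5. P0: store L1 := 77  bus=[-]  L1: P0=M P1=I P2=I  mem[L1]=20
6. P0: load  L0  bus=[BusRd,Flush]  L0: P0=S P1=I P2=S  mem[L0]=96
7. P0: load  L0  bus=[-]  L0: P0=S P1=I P2=S  mem[L0]=96
8. P2: store L1 := 60  bus=[BusRdX,Flush]  L1: P0=I P1=I P2=M  mem[L1]=77
9. P1: store L2 := 7  bus=[-]  L2: P0=I P1=M P2=I  mem[L2]=40
10. P0: store L0 := 60  bus=[BusUpgr]  L0: P0=M P1=I P2=I  mem[L0]=96
11. P0: load  L1  bus=[BusRd,Flush]  L1: P0=S P1=I P2=S  mem[L1]=60
12. P0: store L0 := 37  bus=[-]  L0: P0=M P1=I P2=I  mem[L0]=96
13. P2: load  L2  bus=[BusRd,Flush]  L2: P0=I P1=S P2=S  mem[L2]=7
14. P2: load  L0  bus=[BusRd,Flush]  L0: P0=S P1=I P2=S  mem[L0]=37
15. P2: store L1 := 76  bus=[BusUpgr]  L1: P0=I P1=I P2=M  mem[L1]=60
16. P0: store L1 := 25  bus=[BusRdX,Flush]  L1: P0=M P1=I P2=I  mem[L1]=76
17. P1: load  L1  bus=[BusRd,Flush]  L1: P0=S P1=S P2=I  mem[L1]=25
18. P0: store L1 := 58  bus=[BusUpgr]  L1: P0=M P1=I P2=I  mem[L1]=25
19. P0: store L0 := 92  bus=[BusUpgr]  L0: P0=M P1=I P2=I  mem[L0]=37
20. P0: load  L2  bus=[BusRd]  L2: P0=S P1=S P2=S  mem[L2]=7
21. P1: load  L2  bus=[-]  L2: P0=S P1=S P2=S  mem[L2]=7
22. P2: store L2 := 39  bus=[BusUpgr]  L2: P0=I P1=I P2=M  mem[L2]=7
23. P1: store L1 := 98  bus=[BusRdX,Flush]  L1: P0=I P1=M P2=I  mem[L1]=58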